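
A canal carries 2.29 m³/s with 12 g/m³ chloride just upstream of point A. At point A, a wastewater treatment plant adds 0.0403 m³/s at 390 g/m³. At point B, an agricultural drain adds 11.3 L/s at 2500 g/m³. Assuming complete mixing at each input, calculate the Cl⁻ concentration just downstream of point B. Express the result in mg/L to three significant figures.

30.5 mg/L

After input A: C = (2.29·12 + 0.0403·390) / 2.33 = 18.54 mg/L.
11.3 L/s = 0.0113 m³/s.
After input B: C = (2.33·18.54 + 0.0113·2500) / 2.342 = 30.51 mg/L.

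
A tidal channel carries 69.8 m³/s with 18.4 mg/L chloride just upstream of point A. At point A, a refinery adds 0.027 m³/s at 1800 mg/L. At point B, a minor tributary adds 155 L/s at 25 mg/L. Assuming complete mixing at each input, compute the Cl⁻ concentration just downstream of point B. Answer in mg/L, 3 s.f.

After input A: C = (69.8·18.4 + 0.027·1800) / 69.83 = 19.09 mg/L.
155 L/s = 0.155 m³/s.
After input B: C = (69.83·19.09 + 0.155·25) / 69.98 = 19.1 mg/L.

19.1 mg/L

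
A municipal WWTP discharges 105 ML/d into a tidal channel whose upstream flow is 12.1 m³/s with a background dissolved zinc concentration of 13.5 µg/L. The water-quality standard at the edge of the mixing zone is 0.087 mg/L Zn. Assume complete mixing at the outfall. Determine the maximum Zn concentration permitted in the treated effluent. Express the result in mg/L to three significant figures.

0.819 mg/L

105 ML/d = 1.215 m³/s.
13.5 µg/L = 0.0135 mg/L.
Mass balance: 0.087·13.32 = 1.215·Cₑ + 12.1·0.0135.
Cₑ = (1.158 − 0.1633) / 1.215 = 0.8188 mg/L.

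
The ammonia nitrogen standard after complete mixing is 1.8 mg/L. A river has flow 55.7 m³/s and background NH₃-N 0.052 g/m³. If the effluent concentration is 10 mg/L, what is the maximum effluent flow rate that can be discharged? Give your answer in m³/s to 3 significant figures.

11.9 m³/s

Mass balance at complete mixing: C_std·(Q_w + Q_r) = Q_w·C_e + Q_r·C_b.
Rearranging, Q_w = Q_r·(C_std − C_b)/(C_e − C_std) = 55.7·(1.8 − 0.052) / (10 − 1.8) = 11.87 m³/s.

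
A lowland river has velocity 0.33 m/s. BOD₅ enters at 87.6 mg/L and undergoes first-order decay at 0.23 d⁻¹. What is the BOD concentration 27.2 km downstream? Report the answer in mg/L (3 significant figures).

Travel time t = 27.2 km / 0.33 m/s = 2.72e+04/0.33 = 8.242e+04 s = 0.954 d.
First-order decay: C = 87.6·exp(−0.23·0.954) = 87.6·0.803 = 70.34 mg/L.

70.3 mg/L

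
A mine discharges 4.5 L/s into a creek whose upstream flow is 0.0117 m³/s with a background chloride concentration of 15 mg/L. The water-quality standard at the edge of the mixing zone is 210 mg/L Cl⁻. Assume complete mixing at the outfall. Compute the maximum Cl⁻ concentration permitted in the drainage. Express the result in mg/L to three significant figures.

4.5 L/s = 0.0045 m³/s.
Mass balance: 210·0.0162 = 0.0045·Cₑ + 0.0117·15.
Cₑ = (3.402 − 0.1755) / 0.0045 = 717 mg/L.

717 mg/L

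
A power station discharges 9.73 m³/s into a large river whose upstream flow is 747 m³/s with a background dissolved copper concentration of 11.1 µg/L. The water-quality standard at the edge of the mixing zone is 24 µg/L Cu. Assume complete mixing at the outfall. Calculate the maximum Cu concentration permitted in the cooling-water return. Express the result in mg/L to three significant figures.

1.01 mg/L

11.1 µg/L = 0.0111 mg/L.
24 µg/L = 0.024 mg/L.
Mass balance: 0.024·756.7 = 9.73·Cₑ + 747·0.0111.
Cₑ = (18.16 − 8.292) / 9.73 = 1.014 mg/L.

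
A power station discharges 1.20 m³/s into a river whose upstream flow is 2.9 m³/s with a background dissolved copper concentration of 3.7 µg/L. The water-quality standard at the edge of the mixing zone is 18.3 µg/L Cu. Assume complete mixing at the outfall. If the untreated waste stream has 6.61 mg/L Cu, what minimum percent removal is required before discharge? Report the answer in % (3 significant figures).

99.2 %

3.7 µg/L = 0.0037 mg/L.
18.3 µg/L = 0.0183 mg/L.
Mass balance: 0.0183·4.1 = 1.2·Cₑ + 2.9·0.0037.
Cₑ = (0.07503 − 0.01073) / 1.2 = 0.05358 mg/L.
Required removal = 1 − 0.05358/6.61 = 99.19 %.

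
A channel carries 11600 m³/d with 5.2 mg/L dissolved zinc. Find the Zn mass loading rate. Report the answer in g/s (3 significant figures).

0.698 g/s

11600 m³/d = 0.1343 m³/s.
Mass flux = Q·C = 0.1343 m³/s × 5.2 g/m³ = 0.6981 g/s.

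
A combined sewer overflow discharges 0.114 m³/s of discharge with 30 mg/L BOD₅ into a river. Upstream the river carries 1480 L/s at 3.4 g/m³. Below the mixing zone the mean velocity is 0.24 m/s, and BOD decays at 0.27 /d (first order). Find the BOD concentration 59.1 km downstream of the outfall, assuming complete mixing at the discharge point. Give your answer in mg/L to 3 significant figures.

1480 L/s = 1.48 m³/s.
After complete mixing, C₀ = (0.114·30 + 1.48·3.4) / 1.594 = 5.302 mg/L.
Travel time t = 5.91e+04 m / 0.24 m/s = 2.462e+05 s = 2.85 d.
C = 5.302·exp(−0.27·2.85) = 5.302·0.4632 = 2.456 mg/L.

2.46 mg/L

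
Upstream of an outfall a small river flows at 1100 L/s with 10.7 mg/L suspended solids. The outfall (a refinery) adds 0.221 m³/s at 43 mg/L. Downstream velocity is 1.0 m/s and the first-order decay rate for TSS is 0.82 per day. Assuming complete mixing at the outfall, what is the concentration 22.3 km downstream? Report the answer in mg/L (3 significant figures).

1100 L/s = 1.1 m³/s.
After complete mixing, C₀ = (0.221·43 + 1.1·10.7) / 1.321 = 16.1 mg/L.
Travel time t = 2.23e+04 m / 1.0 m/s = 2.23e+04 s = 0.2581 d.
C = 16.1·exp(−0.82·0.2581) = 16.1·0.8093 = 13.03 mg/L.

13.0 mg/L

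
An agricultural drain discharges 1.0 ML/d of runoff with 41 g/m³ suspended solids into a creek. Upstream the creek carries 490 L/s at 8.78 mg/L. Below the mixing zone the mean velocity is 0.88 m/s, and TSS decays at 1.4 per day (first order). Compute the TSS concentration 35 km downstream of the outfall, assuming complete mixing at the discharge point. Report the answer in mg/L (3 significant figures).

5.00 mg/L

1.0 ML/d = 0.01157 m³/s.
490 L/s = 0.49 m³/s.
After complete mixing, C₀ = (0.01157·41 + 0.49·8.78) / 0.5016 = 9.523 mg/L.
Travel time t = 3.5e+04 m / 0.88 m/s = 3.977e+04 s = 0.4603 d.
C = 9.523·exp(−1.4·0.4603) = 9.523·0.5249 = 4.999 mg/L.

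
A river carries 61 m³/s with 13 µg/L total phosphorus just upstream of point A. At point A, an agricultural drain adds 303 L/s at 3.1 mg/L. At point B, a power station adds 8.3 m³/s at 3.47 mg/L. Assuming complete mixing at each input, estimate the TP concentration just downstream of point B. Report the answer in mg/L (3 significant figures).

0.439 mg/L

13 µg/L = 0.013 mg/L.
303 L/s = 0.303 m³/s.
After input A: C = (61·0.013 + 0.303·3.1) / 61.3 = 0.02826 mg/L.
After input B: C = (61.3·0.02826 + 8.3·3.47) / 69.6 = 0.4387 mg/L.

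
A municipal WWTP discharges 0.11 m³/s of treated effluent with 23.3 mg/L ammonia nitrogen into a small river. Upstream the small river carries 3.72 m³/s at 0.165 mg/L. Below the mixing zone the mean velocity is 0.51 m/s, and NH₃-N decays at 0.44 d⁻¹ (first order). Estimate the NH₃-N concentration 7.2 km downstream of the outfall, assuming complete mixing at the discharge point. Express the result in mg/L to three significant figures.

0.772 mg/L

After complete mixing, C₀ = (0.11·23.3 + 3.72·0.165) / 3.83 = 0.8295 mg/L.
Travel time t = 7200 m / 0.51 m/s = 1.412e+04 s = 0.1634 d.
C = 0.8295·exp(−0.44·0.1634) = 0.8295·0.9306 = 0.7719 mg/L.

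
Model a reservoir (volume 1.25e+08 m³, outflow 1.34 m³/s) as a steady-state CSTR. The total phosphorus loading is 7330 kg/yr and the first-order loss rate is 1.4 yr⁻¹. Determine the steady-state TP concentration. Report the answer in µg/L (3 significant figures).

33.7 µg/L

Outflow Q = 1.34 m³/s × 3.156e+07 s/yr = 4.229e+07 m³/yr.
Steady-state CSTR mass balance: W = Q·C + k·V·C, so C = W/(Q + kV).
Q + kV = 4.229e+07 + 1.4·1.25e+08 = 2.173e+08 m³/yr.
C = 7330/2.173e+08 = 3.373e-05 kg/m³ = 0.03373 mg/L = 33.73 µg/L.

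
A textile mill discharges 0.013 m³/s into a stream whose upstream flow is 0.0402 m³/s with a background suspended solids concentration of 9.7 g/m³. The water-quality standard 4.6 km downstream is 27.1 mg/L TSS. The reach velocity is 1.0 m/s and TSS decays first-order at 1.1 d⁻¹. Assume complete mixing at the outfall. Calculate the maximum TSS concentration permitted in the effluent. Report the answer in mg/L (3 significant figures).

Travel time to the compliance point: t = 4600/1.0 = 4600 s = 0.05324 d; decay factor exp(−1.1·0.05324) = 0.9431.
So the concentration just after mixing may be at most 27.1/0.9431 = 28.73 mg/L.
Mass balance: 28.73·0.0532 = 0.013·Cₑ + 0.0402·9.7.
Cₑ = (1.529 − 0.3899) / 0.013 = 87.6 mg/L.

87.6 mg/L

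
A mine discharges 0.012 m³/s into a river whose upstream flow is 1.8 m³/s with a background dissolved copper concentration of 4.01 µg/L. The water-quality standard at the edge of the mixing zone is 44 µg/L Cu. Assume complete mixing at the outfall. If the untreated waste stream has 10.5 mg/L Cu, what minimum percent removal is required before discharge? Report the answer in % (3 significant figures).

4.01 µg/L = 0.00401 mg/L.
44 µg/L = 0.044 mg/L.
Mass balance: 0.044·1.812 = 0.012·Cₑ + 1.8·0.00401.
Cₑ = (0.07973 − 0.007218) / 0.012 = 6.042 mg/L.
Required removal = 1 − 6.042/10.5 = 42.45 %.

42.5 %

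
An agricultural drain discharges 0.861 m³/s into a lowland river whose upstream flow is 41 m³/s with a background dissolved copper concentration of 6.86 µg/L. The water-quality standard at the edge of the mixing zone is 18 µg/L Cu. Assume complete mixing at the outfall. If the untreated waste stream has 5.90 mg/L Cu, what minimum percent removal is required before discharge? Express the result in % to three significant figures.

6.86 µg/L = 0.00686 mg/L.
18 µg/L = 0.018 mg/L.
Mass balance: 0.018·41.86 = 0.861·Cₑ + 41·0.00686.
Cₑ = (0.7535 − 0.2813) / 0.861 = 0.5485 mg/L.
Required removal = 1 − 0.5485/5.90 = 90.7 %.

90.7 %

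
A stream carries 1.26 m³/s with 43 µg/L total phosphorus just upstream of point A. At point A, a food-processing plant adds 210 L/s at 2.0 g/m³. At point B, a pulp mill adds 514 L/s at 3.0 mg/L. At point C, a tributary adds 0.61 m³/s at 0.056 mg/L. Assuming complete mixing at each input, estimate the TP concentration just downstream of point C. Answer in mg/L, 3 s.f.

0.790 mg/L

43 µg/L = 0.043 mg/L.
210 L/s = 0.21 m³/s.
After input A: C = (1.26·0.043 + 0.21·2) / 1.47 = 0.3226 mg/L.
514 L/s = 0.514 m³/s.
After input B: C = (1.47·0.3226 + 0.514·3) / 1.984 = 1.016 mg/L.
After input C: C = (1.984·1.016 + 0.61·0.056) / 2.594 = 0.7904 mg/L.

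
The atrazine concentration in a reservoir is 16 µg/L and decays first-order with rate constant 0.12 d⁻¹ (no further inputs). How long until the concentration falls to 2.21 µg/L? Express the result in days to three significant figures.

t = ln(C₀/C)/k = ln(16/2.21)/0.12 = 1.98/0.12 = 16.5 d.

16.5 d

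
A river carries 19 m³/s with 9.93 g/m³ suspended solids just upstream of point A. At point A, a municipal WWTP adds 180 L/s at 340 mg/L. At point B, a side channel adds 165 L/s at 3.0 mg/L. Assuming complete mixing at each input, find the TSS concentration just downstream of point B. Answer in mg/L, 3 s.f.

180 L/s = 0.18 m³/s.
After input A: C = (19·9.93 + 0.18·340) / 19.18 = 13.03 mg/L.
165 L/s = 0.165 m³/s.
After input B: C = (19.18·13.03 + 0.165·3) / 19.34 = 12.94 mg/L.

12.9 mg/L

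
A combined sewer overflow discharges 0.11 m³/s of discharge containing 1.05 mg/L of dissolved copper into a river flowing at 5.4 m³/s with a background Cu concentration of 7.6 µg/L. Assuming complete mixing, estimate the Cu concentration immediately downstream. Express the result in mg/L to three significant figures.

0.0284 mg/L

7.6 µg/L = 0.0076 mg/L.
Conservation of mass across the mixing zone: C = (0.11·1.05 + 5.4·0.0076) / (0.11 + 5.4) = 0.1565/5.51 = 0.02841 mg/L.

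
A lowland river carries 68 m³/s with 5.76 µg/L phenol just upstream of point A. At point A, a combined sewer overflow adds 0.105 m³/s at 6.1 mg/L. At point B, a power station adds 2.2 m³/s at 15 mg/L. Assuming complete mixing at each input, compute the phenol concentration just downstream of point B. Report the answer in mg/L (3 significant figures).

0.484 mg/L

5.76 µg/L = 0.00576 mg/L.
After input A: C = (68·0.00576 + 0.105·6.1) / 68.11 = 0.01516 mg/L.
After input B: C = (68.11·0.01516 + 2.2·15) / 70.31 = 0.4841 mg/L.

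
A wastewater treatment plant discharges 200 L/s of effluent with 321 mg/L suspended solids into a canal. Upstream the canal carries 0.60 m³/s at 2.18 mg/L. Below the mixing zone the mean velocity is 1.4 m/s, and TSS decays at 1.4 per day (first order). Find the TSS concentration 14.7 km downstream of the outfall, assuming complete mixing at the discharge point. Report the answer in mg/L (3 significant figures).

200 L/s = 0.2 m³/s.
After complete mixing, C₀ = (0.2·321 + 0.6·2.18) / 0.8 = 81.89 mg/L.
Travel time t = 1.47e+04 m / 1.4 m/s = 1.05e+04 s = 0.1215 d.
C = 81.89·exp(−1.4·0.1215) = 81.89·0.8435 = 69.07 mg/L.

69.1 mg/L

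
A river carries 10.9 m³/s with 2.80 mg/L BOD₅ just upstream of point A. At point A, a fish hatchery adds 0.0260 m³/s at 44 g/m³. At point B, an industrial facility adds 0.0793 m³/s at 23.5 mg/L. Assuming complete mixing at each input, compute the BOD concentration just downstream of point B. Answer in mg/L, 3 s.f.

After input A: C = (10.9·2.8 + 0.026·44) / 10.93 = 2.898 mg/L.
After input B: C = (10.93·2.898 + 0.0793·23.5) / 11.01 = 3.046 mg/L.

3.05 mg/L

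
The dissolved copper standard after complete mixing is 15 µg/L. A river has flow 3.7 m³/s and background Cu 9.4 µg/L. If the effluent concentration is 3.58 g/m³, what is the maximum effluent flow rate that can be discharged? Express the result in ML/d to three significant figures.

0.502 ML/d

9.4 µg/L = 0.0094 mg/L.
15 µg/L = 0.015 mg/L.
Mass balance at complete mixing: C_std·(Q_w + Q_r) = Q_w·C_e + Q_r·C_b.
Rearranging, Q_w = Q_r·(C_std − C_b)/(C_e − C_std) = 3.7·(0.015 − 0.0094) / (3.58 − 0.015) = 0.005812 m³/s.
= 0.5022 ML/d.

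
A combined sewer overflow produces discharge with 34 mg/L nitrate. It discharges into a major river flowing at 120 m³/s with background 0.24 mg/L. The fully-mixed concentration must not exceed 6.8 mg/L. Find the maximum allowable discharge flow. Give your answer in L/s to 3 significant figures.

28900 L/s

Mass balance at complete mixing: C_std·(Q_w + Q_r) = Q_w·C_e + Q_r·C_b.
Rearranging, Q_w = Q_r·(C_std − C_b)/(C_e − C_std) = 120·(6.8 − 0.24) / (34 − 6.8) = 28.94 m³/s.
= 2.894e+04 L/s.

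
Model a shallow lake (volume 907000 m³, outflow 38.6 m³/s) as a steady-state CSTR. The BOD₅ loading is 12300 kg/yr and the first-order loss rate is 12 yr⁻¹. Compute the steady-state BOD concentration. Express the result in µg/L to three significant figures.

Outflow Q = 38.6 m³/s × 3.156e+07 s/yr = 1.218e+09 m³/yr.
Steady-state CSTR mass balance: W = Q·C + k·V·C, so C = W/(Q + kV).
Q + kV = 1.218e+09 + 12·907000 = 1.229e+09 m³/yr.
C = 12300/1.229e+09 = 1.001e-05 kg/m³ = 0.01001 mg/L = 10.01 µg/L.

10.0 µg/L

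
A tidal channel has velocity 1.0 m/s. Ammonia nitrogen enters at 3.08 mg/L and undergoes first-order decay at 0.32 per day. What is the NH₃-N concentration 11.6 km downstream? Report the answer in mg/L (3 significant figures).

Travel time t = 11.6 km / 1.0 m/s = 1.16e+04/1.0 = 1.16e+04 s = 0.1343 d.
First-order decay: C = 3.08·exp(−0.32·0.1343) = 3.08·0.9579 = 2.95 mg/L.

2.95 mg/L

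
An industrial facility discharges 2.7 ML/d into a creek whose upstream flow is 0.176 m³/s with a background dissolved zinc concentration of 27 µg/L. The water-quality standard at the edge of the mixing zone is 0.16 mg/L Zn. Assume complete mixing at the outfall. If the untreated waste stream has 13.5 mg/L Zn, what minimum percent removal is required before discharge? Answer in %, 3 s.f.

93.3 %

2.7 ML/d = 0.03125 m³/s.
27 µg/L = 0.027 mg/L.
Mass balance: 0.16·0.2072 = 0.03125·Cₑ + 0.176·0.027.
Cₑ = (0.03316 − 0.004752) / 0.03125 = 0.9091 mg/L.
Required removal = 1 − 0.9091/13.5 = 93.27 %.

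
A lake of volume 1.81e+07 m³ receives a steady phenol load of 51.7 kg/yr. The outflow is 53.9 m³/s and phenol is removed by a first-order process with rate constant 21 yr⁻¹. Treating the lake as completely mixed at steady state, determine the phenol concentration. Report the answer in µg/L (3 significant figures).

0.0248 µg/L

Outflow Q = 53.9 m³/s × 3.156e+07 s/yr = 1.701e+09 m³/yr.
Steady-state CSTR mass balance: W = Q·C + k·V·C, so C = W/(Q + kV).
Q + kV = 1.701e+09 + 21·1.81e+07 = 2.081e+09 m³/yr.
C = 51.7/2.081e+09 = 2.484e-08 kg/m³ = 2.484e-05 mg/L = 0.02484 µg/L.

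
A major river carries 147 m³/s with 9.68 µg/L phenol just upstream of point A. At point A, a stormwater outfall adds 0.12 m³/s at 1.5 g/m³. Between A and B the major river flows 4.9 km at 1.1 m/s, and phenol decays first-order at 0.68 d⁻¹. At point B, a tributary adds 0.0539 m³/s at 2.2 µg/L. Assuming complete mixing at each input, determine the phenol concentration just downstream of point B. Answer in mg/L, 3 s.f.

9.68 µg/L = 0.00968 mg/L.
After input A: C = (147·0.00968 + 0.12·1.5) / 147.1 = 0.0109 mg/L.
Over the 4.9 km reach to input B (t = 4455 s = 0.05156 d), decay gives C = 0.0109·exp(−0.68·0.05156) = 0.01052 mg/L.
2.2 µg/L = 0.0022 mg/L.
After input B: C = (147.1·0.01052 + 0.0539·0.0022) / 147.2 = 0.01052 mg/L.

0.0105 mg/L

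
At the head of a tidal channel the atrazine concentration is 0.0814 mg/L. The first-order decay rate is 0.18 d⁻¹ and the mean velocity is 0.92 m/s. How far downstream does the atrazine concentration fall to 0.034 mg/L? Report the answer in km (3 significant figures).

From C = C₀·e^(−kt), t = ln(C₀/C)/k = ln(0.0814/0.034)/0.18 = 0.873/0.18 = 4.85 d.
Distance = v·t = 0.92 m/s × 4.19e+05 s = 3.855e+05 m = 385.5 km.

386 km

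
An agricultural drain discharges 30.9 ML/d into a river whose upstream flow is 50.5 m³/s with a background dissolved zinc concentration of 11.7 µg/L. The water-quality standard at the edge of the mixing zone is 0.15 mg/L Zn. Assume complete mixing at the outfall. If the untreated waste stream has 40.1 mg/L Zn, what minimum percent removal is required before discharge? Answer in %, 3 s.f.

50.9 %

30.9 ML/d = 0.3576 m³/s.
11.7 µg/L = 0.0117 mg/L.
Mass balance: 0.15·50.86 = 0.3576·Cₑ + 50.5·0.0117.
Cₑ = (7.629 − 0.5908) / 0.3576 = 19.68 mg/L.
Required removal = 1 − 19.68/40.1 = 50.93 %.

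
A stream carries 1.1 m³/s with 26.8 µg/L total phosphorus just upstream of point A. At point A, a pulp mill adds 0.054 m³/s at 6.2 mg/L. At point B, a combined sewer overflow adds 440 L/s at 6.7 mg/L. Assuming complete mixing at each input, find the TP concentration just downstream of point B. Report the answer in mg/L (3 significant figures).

26.8 µg/L = 0.0268 mg/L.
After input A: C = (1.1·0.0268 + 0.054·6.2) / 1.154 = 0.3157 mg/L.
440 L/s = 0.44 m³/s.
After input B: C = (1.154·0.3157 + 0.44·6.7) / 1.594 = 2.078 mg/L.

2.08 mg/L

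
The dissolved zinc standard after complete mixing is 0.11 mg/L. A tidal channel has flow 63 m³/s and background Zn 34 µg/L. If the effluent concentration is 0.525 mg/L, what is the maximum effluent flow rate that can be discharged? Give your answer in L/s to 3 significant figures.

11500 L/s

34 µg/L = 0.034 mg/L.
Mass balance at complete mixing: C_std·(Q_w + Q_r) = Q_w·C_e + Q_r·C_b.
Rearranging, Q_w = Q_r·(C_std − C_b)/(C_e − C_std) = 63·(0.11 − 0.034) / (0.525 − 0.11) = 11.54 m³/s.
= 1.154e+04 L/s.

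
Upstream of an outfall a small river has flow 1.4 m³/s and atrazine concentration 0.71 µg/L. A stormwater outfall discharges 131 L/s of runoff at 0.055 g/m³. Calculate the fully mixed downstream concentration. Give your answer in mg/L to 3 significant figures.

131 L/s = 0.131 m³/s.
0.71 µg/L = 0.00071 mg/L.
By mass balance at complete mixing, C = (0.131·0.055 + 1.4·0.00071) / (0.131 + 1.4) = 0.008199/1.531 = 0.005355 mg/L.

0.00536 mg/L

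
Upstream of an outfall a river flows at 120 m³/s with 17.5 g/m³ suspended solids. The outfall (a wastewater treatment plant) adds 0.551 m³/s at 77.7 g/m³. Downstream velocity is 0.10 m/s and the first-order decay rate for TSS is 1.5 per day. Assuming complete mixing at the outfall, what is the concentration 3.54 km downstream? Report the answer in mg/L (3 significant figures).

9.61 mg/L

After complete mixing, C₀ = (0.551·77.7 + 120·17.5) / 120.6 = 17.78 mg/L.
Travel time t = 3540 m / 0.10 m/s = 3.54e+04 s = 0.4097 d.
C = 17.78·exp(−1.5·0.4097) = 17.78·0.5409 = 9.614 mg/L.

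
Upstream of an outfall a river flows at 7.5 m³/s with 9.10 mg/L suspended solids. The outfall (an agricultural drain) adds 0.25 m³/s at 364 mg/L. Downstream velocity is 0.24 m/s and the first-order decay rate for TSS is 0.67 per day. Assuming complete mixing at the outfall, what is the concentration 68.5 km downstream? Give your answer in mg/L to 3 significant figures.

After complete mixing, C₀ = (0.25·364 + 7.5·9.1) / 7.75 = 20.55 mg/L.
Travel time t = 6.85e+04 m / 0.24 m/s = 2.854e+05 s = 3.303 d.
C = 20.55·exp(−0.67·3.303) = 20.55·0.1093 = 2.247 mg/L.

2.25 mg/L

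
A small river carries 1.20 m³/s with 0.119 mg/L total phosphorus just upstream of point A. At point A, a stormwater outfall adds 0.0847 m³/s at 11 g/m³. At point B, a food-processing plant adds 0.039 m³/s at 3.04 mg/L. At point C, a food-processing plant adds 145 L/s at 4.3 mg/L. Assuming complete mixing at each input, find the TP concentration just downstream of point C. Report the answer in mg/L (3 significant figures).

1.24 mg/L

After input A: C = (1.2·0.119 + 0.0847·11) / 1.285 = 0.8364 mg/L.
After input B: C = (1.285·0.8364 + 0.039·3.04) / 1.324 = 0.9013 mg/L.
145 L/s = 0.145 m³/s.
After input C: C = (1.324·0.9013 + 0.145·4.3) / 1.469 = 1.237 mg/L.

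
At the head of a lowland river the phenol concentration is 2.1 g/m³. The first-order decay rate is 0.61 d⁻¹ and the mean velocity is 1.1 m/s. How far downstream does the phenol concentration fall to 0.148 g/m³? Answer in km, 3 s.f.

413 km

From C = C₀·e^(−kt), t = ln(C₀/C)/k = ln(2.1/0.148)/0.61 = 2.652/0.61 = 4.348 d.
Distance = v·t = 1.1 m/s × 3.757e+05 s = 4.133e+05 m = 413.3 km.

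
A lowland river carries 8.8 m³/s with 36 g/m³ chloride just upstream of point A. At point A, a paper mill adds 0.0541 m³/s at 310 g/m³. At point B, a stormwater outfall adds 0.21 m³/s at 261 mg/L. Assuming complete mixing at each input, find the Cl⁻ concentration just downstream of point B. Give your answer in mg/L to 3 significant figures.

After input A: C = (8.8·36 + 0.0541·310) / 8.854 = 37.67 mg/L.
After input B: C = (8.854·37.67 + 0.21·261) / 9.064 = 42.85 mg/L.

42.8 mg/L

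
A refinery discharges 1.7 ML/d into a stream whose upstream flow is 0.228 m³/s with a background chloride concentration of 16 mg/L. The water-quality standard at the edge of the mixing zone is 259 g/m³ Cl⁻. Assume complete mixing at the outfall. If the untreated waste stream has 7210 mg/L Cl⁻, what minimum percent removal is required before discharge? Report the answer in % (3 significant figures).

57.4 %

1.7 ML/d = 0.01968 m³/s.
Mass balance: 259·0.2477 = 0.01968·Cₑ + 0.228·16.
Cₑ = (64.15 − 3.648) / 0.01968 = 3075 mg/L.
Required removal = 1 − 3075/7210 = 57.35 %.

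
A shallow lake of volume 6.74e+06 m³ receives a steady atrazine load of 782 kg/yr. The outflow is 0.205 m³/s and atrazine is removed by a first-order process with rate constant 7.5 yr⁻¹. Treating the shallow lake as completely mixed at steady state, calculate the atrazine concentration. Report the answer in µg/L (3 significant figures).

Outflow Q = 0.205 m³/s × 3.156e+07 s/yr = 6.469e+06 m³/yr.
Steady-state CSTR mass balance: W = Q·C + k·V·C, so C = W/(Q + kV).
Q + kV = 6.469e+06 + 7.5·6.74e+06 = 5.702e+07 m³/yr.
C = 782/5.702e+07 = 1.371e-05 kg/m³ = 0.01371 mg/L = 13.71 µg/L.

13.7 µg/L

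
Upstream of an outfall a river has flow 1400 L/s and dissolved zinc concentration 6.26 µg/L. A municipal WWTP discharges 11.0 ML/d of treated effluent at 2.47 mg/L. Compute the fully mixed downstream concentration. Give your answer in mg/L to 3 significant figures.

11.0 ML/d = 0.1273 m³/s.
1400 L/s = 1.4 m³/s.
6.26 µg/L = 0.00626 mg/L.
Conservation of mass across the mixing zone: C = (0.1273·2.47 + 1.4·0.00626) / (0.1273 + 1.4) = 0.3232/1.527 = 0.2116 mg/L.

0.212 mg/L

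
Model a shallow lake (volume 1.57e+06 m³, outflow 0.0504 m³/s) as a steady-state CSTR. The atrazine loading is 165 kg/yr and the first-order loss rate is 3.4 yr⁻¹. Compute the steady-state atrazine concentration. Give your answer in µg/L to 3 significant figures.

Outflow Q = 0.0504 m³/s × 3.156e+07 s/yr = 1.591e+06 m³/yr.
Steady-state CSTR mass balance: W = Q·C + k·V·C, so C = W/(Q + kV).
Q + kV = 1.591e+06 + 3.4·1.57e+06 = 6.929e+06 m³/yr.
C = 165/6.929e+06 = 2.381e-05 kg/m³ = 0.02381 mg/L = 23.81 µg/L.

23.8 µg/L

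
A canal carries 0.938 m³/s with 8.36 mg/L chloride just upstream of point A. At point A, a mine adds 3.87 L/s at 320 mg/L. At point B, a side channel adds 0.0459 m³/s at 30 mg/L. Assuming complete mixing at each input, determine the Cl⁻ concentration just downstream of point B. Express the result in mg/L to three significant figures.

3.87 L/s = 0.00387 m³/s.
After input A: C = (0.938·8.36 + 0.00387·320) / 0.9419 = 9.64 mg/L.
After input B: C = (0.9419·9.64 + 0.0459·30) / 0.9878 = 10.59 mg/L.

10.6 mg/L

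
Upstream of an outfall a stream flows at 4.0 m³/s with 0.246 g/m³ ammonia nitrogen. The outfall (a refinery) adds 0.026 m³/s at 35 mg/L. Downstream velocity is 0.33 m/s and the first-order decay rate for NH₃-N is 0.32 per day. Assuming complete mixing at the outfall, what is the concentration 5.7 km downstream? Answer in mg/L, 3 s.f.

0.441 mg/L

After complete mixing, C₀ = (0.026·35 + 4·0.246) / 4.026 = 0.4704 mg/L.
Travel time t = 5700 m / 0.33 m/s = 1.727e+04 s = 0.1999 d.
C = 0.4704·exp(−0.32·0.1999) = 0.4704·0.938 = 0.4413 mg/L.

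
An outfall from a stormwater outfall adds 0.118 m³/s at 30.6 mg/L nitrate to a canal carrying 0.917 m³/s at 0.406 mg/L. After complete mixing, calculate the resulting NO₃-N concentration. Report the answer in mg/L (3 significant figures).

Conservation of mass across the mixing zone: C = (0.118·30.6 + 0.917·0.406) / (0.118 + 0.917) = 3.983/1.035 = 3.848 mg/L.

3.85 mg/L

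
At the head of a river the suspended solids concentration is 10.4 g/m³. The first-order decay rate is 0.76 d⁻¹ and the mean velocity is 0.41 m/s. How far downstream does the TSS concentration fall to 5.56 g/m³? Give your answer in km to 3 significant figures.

29.2 km

From C = C₀·e^(−kt), t = ln(C₀/C)/k = ln(10.4/5.56)/0.76 = 0.6262/0.76 = 0.824 d.
Distance = v·t = 0.41 m/s × 7.119e+04 s = 2.919e+04 m = 29.19 km.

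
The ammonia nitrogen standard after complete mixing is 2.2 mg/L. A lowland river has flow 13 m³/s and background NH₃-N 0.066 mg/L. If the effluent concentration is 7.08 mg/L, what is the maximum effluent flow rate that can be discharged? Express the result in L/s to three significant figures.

Mass balance at complete mixing: C_std·(Q_w + Q_r) = Q_w·C_e + Q_r·C_b.
Rearranging, Q_w = Q_r·(C_std − C_b)/(C_e − C_std) = 13·(2.2 − 0.066) / (7.08 − 2.2) = 5.685 m³/s.
= 5685 L/s.

5680 L/s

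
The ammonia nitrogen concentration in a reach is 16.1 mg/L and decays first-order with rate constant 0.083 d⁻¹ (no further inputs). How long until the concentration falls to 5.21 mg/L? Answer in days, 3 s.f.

t = ln(C₀/C)/k = ln(16.1/5.21)/0.083 = 1.128/0.083 = 13.59 d.

13.6 d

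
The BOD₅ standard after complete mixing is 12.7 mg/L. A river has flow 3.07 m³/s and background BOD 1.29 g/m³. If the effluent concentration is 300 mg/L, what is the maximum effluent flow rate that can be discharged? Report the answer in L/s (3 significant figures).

Mass balance at complete mixing: C_std·(Q_w + Q_r) = Q_w·C_e + Q_r·C_b.
Rearranging, Q_w = Q_r·(C_std − C_b)/(C_e − C_std) = 3.07·(12.7 − 1.29) / (300 − 12.7) = 0.1219 m³/s.
= 121.9 L/s.

122 L/s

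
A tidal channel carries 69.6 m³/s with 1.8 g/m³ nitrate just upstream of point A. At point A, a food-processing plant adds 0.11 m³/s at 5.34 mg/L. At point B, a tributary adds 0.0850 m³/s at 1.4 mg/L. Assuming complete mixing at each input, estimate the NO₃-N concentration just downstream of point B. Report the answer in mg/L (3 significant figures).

1.81 mg/L

After input A: C = (69.6·1.8 + 0.11·5.34) / 69.71 = 1.806 mg/L.
After input B: C = (69.71·1.806 + 0.085·1.4) / 69.79 = 1.805 mg/L.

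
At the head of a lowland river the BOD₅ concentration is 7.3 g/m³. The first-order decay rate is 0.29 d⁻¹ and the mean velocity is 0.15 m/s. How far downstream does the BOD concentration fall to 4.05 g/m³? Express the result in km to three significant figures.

From C = C₀·e^(−kt), t = ln(C₀/C)/k = ln(7.3/4.05)/0.29 = 0.5892/0.29 = 2.032 d.
Distance = v·t = 0.15 m/s × 1.755e+05 s = 2.633e+04 m = 26.33 km.

26.3 km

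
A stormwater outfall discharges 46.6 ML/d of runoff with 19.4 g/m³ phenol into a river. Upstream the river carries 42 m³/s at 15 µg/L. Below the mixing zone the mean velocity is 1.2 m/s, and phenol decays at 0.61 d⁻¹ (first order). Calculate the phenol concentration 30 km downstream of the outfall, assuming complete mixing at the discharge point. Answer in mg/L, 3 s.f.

0.219 mg/L

46.6 ML/d = 0.5394 m³/s.
15 µg/L = 0.015 mg/L.
After complete mixing, C₀ = (0.5394·19.4 + 42·0.015) / 42.54 = 0.2608 mg/L.
Travel time t = 3e+04 m / 1.2 m/s = 2.5e+04 s = 0.2894 d.
C = 0.2608·exp(−0.61·0.2894) = 0.2608·0.8382 = 0.2186 mg/L.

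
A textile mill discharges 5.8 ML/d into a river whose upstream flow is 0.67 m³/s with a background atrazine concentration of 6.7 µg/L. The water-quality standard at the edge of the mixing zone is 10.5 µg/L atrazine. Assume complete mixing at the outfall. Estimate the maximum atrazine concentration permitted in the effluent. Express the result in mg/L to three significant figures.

5.8 ML/d = 0.06713 m³/s.
6.7 µg/L = 0.0067 mg/L.
10.5 µg/L = 0.0105 mg/L.
Mass balance: 0.0105·0.7371 = 0.06713·Cₑ + 0.67·0.0067.
Cₑ = (0.00774 − 0.004489) / 0.06713 = 0.04843 mg/L.

0.0484 mg/L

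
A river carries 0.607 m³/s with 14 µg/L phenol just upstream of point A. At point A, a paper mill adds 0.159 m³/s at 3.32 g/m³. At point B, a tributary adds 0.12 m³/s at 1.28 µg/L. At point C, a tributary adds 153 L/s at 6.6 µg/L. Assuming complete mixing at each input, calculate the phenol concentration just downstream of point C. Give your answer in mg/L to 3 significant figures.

0.517 mg/L

14 µg/L = 0.014 mg/L.
After input A: C = (0.607·0.014 + 0.159·3.32) / 0.766 = 0.7002 mg/L.
1.28 µg/L = 0.00128 mg/L.
After input B: C = (0.766·0.7002 + 0.12·0.00128) / 0.886 = 0.6056 mg/L.
153 L/s = 0.153 m³/s.
6.6 µg/L = 0.0066 mg/L.
After input C: C = (0.886·0.6056 + 0.153·0.0066) / 1.039 = 0.5174 mg/L.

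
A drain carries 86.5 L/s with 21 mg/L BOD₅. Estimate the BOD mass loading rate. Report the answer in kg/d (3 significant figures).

157 kg/d

86.5 L/s = 0.0865 m³/s.
Mass flux = Q·C = 0.0865 m³/s × 21 g/m³ = 1.817 g/s.
= 1.817 g/s × 86.4 = 156.9 kg/d.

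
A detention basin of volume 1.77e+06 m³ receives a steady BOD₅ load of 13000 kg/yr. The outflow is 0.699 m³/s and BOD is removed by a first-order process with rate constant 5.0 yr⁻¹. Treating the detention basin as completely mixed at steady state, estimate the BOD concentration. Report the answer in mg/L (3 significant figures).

Outflow Q = 0.699 m³/s × 3.156e+07 s/yr = 2.206e+07 m³/yr.
Steady-state CSTR mass balance: W = Q·C + k·V·C, so C = W/(Q + kV).
Q + kV = 2.206e+07 + 5.0·1.77e+06 = 3.091e+07 m³/yr.
C = 13000/3.091e+07 = 0.0004206 kg/m³ = 0.4206 mg/L.

0.421 mg/L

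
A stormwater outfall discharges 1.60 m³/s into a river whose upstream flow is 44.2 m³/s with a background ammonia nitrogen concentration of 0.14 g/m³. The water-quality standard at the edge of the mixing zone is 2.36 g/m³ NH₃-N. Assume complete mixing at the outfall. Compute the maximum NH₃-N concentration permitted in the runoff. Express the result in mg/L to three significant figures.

63.7 mg/L

Mass balance: 2.36·45.8 = 1.6·Cₑ + 44.2·0.14.
Cₑ = (108.1 − 6.188) / 1.6 = 63.69 mg/L.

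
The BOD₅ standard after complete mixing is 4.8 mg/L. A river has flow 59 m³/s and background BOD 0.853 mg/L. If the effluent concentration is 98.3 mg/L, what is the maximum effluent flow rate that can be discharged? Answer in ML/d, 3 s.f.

Mass balance at complete mixing: C_std·(Q_w + Q_r) = Q_w·C_e + Q_r·C_b.
Rearranging, Q_w = Q_r·(C_std − C_b)/(C_e − C_std) = 59·(4.8 − 0.853) / (98.3 − 4.8) = 2.491 m³/s.
= 215.2 ML/d.

215 ML/d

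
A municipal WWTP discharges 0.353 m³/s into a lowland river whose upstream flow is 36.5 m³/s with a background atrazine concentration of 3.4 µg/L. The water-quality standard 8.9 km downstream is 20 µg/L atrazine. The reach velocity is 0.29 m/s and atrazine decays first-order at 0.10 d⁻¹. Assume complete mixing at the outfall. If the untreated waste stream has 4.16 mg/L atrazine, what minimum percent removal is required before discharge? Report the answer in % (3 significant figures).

3.4 µg/L = 0.0034 mg/L.
20 µg/L = 0.02 mg/L.
Travel time to the compliance point: t = 8900/0.29 = 3.069e+04 s = 0.3552 d; decay factor exp(−0.10·0.3552) = 0.9651.
So the concentration just after mixing may be at most 0.02/0.9651 = 0.02072 mg/L.
Mass balance: 0.02072·36.85 = 0.353·Cₑ + 36.5·0.0034.
Cₑ = (0.7637 − 0.1241) / 0.353 = 1.812 mg/L.
Required removal = 1 − 1.812/4.16 = 56.44 %.

56.4 %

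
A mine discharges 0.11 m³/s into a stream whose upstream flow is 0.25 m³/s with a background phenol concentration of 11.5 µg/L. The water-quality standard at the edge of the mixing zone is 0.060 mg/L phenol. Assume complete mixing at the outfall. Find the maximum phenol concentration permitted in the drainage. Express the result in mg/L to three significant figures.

0.170 mg/L

11.5 µg/L = 0.0115 mg/L.
Mass balance: 0.06·0.36 = 0.11·Cₑ + 0.25·0.0115.
Cₑ = (0.0216 − 0.002875) / 0.11 = 0.1702 mg/L.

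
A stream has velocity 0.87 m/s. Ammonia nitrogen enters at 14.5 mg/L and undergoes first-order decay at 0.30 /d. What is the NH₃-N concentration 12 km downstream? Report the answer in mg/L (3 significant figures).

Travel time t = 12 km / 0.87 m/s = 1.2e+04/0.87 = 1.379e+04 s = 0.1596 d.
First-order decay: C = 14.5·exp(−0.30·0.1596) = 14.5·0.9532 = 13.82 mg/L.

13.8 mg/L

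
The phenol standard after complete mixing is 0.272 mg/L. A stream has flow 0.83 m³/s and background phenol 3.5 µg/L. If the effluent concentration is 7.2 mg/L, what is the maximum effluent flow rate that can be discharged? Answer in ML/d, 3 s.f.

2.78 ML/d

3.5 µg/L = 0.0035 mg/L.
Mass balance at complete mixing: C_std·(Q_w + Q_r) = Q_w·C_e + Q_r·C_b.
Rearranging, Q_w = Q_r·(C_std − C_b)/(C_e − C_std) = 0.83·(0.272 − 0.0035) / (7.2 − 0.272) = 0.03217 m³/s.
= 2.779 ML/d.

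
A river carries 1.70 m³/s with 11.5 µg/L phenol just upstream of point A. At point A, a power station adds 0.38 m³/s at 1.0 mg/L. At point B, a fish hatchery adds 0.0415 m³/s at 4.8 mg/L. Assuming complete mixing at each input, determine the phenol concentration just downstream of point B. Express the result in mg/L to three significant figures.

0.282 mg/L

11.5 µg/L = 0.0115 mg/L.
After input A: C = (1.7·0.0115 + 0.38·1) / 2.08 = 0.1921 mg/L.
After input B: C = (2.08·0.1921 + 0.0415·4.8) / 2.122 = 0.2822 mg/L.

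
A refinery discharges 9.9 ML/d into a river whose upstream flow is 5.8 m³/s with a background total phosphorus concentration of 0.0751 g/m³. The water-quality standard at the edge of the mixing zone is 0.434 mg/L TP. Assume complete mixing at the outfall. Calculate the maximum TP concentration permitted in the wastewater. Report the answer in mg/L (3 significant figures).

9.9 ML/d = 0.1146 m³/s.
Mass balance: 0.434·5.915 = 0.1146·Cₑ + 5.8·0.0751.
Cₑ = (2.567 − 0.4356) / 0.1146 = 18.6 mg/L.

18.6 mg/L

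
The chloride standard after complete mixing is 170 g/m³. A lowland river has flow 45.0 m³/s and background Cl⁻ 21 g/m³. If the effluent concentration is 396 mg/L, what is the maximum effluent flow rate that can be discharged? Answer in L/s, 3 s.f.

29700 L/s

Mass balance at complete mixing: C_std·(Q_w + Q_r) = Q_w·C_e + Q_r·C_b.
Rearranging, Q_w = Q_r·(C_std − C_b)/(C_e − C_std) = 45.0·(170 − 21) / (396 − 170) = 29.67 m³/s.
= 2.967e+04 L/s.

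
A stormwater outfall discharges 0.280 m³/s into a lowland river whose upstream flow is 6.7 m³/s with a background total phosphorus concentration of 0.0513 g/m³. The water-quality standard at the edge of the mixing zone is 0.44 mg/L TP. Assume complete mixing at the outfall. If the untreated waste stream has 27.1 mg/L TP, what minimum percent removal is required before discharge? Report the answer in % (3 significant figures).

64.1 %

Mass balance: 0.44·6.98 = 0.28·Cₑ + 6.7·0.0513.
Cₑ = (3.071 − 0.3437) / 0.28 = 9.741 mg/L.
Required removal = 1 − 9.741/27.1 = 64.06 %.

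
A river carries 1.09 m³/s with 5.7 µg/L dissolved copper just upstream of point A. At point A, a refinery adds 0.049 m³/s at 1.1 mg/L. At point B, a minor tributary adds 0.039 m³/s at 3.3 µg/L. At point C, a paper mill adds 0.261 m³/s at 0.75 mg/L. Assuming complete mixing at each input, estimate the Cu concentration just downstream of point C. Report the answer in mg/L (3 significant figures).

5.7 µg/L = 0.0057 mg/L.
After input A: C = (1.09·0.0057 + 0.049·1.1) / 1.139 = 0.05278 mg/L.
3.3 µg/L = 0.0033 mg/L.
After input B: C = (1.139·0.05278 + 0.039·0.0033) / 1.178 = 0.05114 mg/L.
After input C: C = (1.178·0.05114 + 0.261·0.75) / 1.439 = 0.1779 mg/L.

0.178 mg/L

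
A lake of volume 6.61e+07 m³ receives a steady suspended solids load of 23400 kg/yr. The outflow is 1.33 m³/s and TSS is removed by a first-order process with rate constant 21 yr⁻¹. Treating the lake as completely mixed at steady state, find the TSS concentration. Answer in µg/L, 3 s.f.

16.4 µg/L

Outflow Q = 1.33 m³/s × 3.156e+07 s/yr = 4.197e+07 m³/yr.
Steady-state CSTR mass balance: W = Q·C + k·V·C, so C = W/(Q + kV).
Q + kV = 4.197e+07 + 21·6.61e+07 = 1.43e+09 m³/yr.
C = 23400/1.43e+09 = 1.636e-05 kg/m³ = 0.01636 mg/L = 16.36 µg/L.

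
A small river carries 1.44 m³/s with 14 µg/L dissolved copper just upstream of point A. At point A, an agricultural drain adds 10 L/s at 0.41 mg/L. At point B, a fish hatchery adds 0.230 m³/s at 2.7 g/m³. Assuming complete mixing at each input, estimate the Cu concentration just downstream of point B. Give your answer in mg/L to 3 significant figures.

0.384 mg/L

14 µg/L = 0.014 mg/L.
10 L/s = 0.01 m³/s.
After input A: C = (1.44·0.014 + 0.01·0.41) / 1.45 = 0.01673 mg/L.
After input B: C = (1.45·0.01673 + 0.23·2.7) / 1.68 = 0.3841 mg/L.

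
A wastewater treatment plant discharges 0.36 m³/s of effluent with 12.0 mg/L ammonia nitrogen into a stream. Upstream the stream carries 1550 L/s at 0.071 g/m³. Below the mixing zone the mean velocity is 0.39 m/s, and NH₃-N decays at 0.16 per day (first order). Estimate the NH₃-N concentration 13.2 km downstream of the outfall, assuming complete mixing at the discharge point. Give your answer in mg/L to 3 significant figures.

1550 L/s = 1.55 m³/s.
After complete mixing, C₀ = (0.36·12 + 1.55·0.071) / 1.91 = 2.319 mg/L.
Travel time t = 1.32e+04 m / 0.39 m/s = 3.385e+04 s = 0.3917 d.
C = 2.319·exp(−0.16·0.3917) = 2.319·0.9392 = 2.178 mg/L.

2.18 mg/L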